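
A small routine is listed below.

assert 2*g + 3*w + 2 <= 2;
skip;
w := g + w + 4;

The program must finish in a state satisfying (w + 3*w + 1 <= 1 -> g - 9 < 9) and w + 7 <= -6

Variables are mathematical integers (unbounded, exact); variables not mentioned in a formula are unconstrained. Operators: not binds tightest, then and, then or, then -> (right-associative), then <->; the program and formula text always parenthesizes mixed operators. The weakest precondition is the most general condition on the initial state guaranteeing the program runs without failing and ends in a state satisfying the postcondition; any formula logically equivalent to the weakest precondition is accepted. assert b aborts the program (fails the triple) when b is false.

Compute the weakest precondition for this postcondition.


Working backward. After the program, the postcondition (w + 3*w + 1 <= 1 -> g - 9 < 9) and w + 7 <= -6 must hold; in canonical form it is (4*w <= 0 -> g < 18) and w <= -13.
Before w := g + w + 4: (4*g + 4*w <= -16 -> g < 18) and g + w <= -17
Before skip: (4*g + 4*w <= -16 -> g < 18) and g + w <= -17
Before assert 2*g + 3*w + 2 <= 2: 2*g + 3*w <= 0 and (4*g + 4*w <= -16 -> g < 18) and g + w <= -17
Answer: WP = 2*g + 3*w <= 0 and (4*g + 4*w <= -16 -> g < 18) and g + w <= -17


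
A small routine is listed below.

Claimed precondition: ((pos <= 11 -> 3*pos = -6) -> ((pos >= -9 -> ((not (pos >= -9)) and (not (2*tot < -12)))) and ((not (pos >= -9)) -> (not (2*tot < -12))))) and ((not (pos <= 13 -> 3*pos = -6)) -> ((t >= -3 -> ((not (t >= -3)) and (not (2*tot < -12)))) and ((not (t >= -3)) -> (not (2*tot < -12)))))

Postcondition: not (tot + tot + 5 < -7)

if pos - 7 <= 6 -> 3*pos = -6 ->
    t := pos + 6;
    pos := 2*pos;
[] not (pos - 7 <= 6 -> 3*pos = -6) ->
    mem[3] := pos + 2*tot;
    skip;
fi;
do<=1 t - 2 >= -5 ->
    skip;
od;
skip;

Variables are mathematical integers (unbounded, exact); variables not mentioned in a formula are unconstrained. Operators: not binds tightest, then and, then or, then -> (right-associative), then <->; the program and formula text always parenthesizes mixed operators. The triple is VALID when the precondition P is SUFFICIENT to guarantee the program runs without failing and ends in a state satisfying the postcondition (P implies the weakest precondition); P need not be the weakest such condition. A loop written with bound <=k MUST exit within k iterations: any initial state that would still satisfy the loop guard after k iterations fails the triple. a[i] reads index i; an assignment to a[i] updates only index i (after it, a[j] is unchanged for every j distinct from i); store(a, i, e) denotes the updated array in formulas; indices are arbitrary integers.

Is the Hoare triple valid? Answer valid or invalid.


Working backward. After the program, the postcondition not (tot + tot + 5 < -7) must hold; in canonical form it is not (2*tot < -12).
Before skip: not (2*tot < -12)
Before the loop (bound <=1), unroll the exhaustion recursion (WP_0 = exit-now case; WP_j = one more guarded iteration, up to j = 1):
  WP_0: (not (t >= -3)) and (not (2*tot < -12))
  WP_1: (t >= -3 -> ((not (t >= -3)) and (not (2*tot < -12)))) and ((not (t >= -3)) -> (not (2*tot < -12)))
So before the loop: (t >= -3 -> ((not (t >= -3)) and (not (2*tot < -12)))) and ((not (t >= -3)) -> (not (2*tot < -12)))
Then branch requires (pos >= -9 -> ((not (pos >= -9)) and (not (2*tot < -12)))) and ((not (pos >= -9)) -> (not (2*tot < -12))); else branch requires (t >= -3 -> ((not (t >= -3)) and (not (2*tot < -12)))) and ((not (t >= -3)) -> (not (2*tot < -12))).
Before the if: ((pos <= 13 -> 3*pos = -6) -> ((pos >= -9 -> ((not (pos >= -9)) and (not (2*tot < -12)))) and ((not (pos >= -9)) -> (not (2*tot < -12))))) and ((not (pos <= 13 -> 3*pos = -6)) -> ((t >= -3 -> ((not (t >= -3)) and (not (2*tot < -12)))) and ((not (t >= -3)) -> (not (2*tot < -12)))))
The weakest precondition is ((pos <= 13 -> 3*pos = -6) -> ((pos >= -9 -> ((not (pos >= -9)) and (not (2*tot < -12)))) and ((not (pos >= -9)) -> (not (2*tot < -12))))) and ((not (pos <= 13 -> 3*pos = -6)) -> ((t >= -3 -> ((not (t >= -3)) and (not (2*tot < -12)))) and ((not (t >= -3)) -> (not (2*tot < -12))))).
Check whether ((pos <= 11 -> 3*pos = -6) -> ((pos >= -9 -> ((not (pos >= -9)) and (not (2*tot < -12)))) and ((not (pos >= -9)) -> (not (2*tot < -12))))) and ((not (pos <= 13 -> 3*pos = -6)) -> ((t >= -3 -> ((not (t >= -3)) and (not (2*tot < -12)))) and ((not (t >= -3)) -> (not (2*tot < -12))))) implies it.
Every state satisfying the precondition satisfies the weakest precondition: the implication holds.
Answer: valid


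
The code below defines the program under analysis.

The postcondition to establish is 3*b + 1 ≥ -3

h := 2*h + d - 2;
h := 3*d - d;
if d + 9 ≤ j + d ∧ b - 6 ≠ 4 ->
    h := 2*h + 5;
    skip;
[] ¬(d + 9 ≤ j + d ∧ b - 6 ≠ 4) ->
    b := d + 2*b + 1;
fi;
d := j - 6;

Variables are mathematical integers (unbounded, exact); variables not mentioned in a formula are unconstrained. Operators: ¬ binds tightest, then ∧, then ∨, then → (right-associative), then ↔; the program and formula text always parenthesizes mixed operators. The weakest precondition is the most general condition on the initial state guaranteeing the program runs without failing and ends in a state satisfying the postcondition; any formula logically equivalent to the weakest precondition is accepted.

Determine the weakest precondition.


Working backward. After the program, the postcondition 3*b + 1 ≥ -3 must hold; in canonical form it is 3*b ≥ -4.
Before d := j - 6: 3*b ≥ -4
Then branch requires 3*b ≥ -4; else branch requires 6*b + 3*d ≥ -7.
Before the if: ((j ≥ 9 ∧ b ≠ 10) → 3*b ≥ -4) ∧ ((¬(j ≥ 9 ∧ b ≠ 10)) → 6*b + 3*d ≥ -7)
Before h := 3*d - d: ((j ≥ 9 ∧ b ≠ 10) → 3*b ≥ -4) ∧ ((¬(j ≥ 9 ∧ b ≠ 10)) → 6*b + 3*d ≥ -7)
Before h := 2*h + d - 2: ((j ≥ 9 ∧ b ≠ 10) → 3*b ≥ -4) ∧ ((¬(j ≥ 9 ∧ b ≠ 10)) → 6*b + 3*d ≥ -7)
Answer: WP = ((j ≥ 9 ∧ b ≠ 10) → 3*b ≥ -4) ∧ ((¬(j ≥ 9 ∧ b ≠ 10)) → 6*b + 3*d ≥ -7)


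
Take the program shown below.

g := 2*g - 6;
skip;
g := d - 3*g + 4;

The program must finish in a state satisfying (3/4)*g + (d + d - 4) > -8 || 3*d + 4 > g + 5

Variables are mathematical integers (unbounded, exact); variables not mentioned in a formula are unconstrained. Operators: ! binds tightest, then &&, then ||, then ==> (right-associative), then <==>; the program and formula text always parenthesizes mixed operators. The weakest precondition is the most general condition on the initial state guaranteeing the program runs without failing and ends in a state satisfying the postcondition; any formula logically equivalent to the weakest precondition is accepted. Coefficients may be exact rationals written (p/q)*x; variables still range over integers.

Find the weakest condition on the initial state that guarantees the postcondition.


Working backward. After the program, the postcondition (3/4)*g + (d + d - 4) > -8 || 3*d + 4 > g + 5 must hold; in canonical form it is 2*d + (3/4)*g > -4 || 3*d > g + 1.
Before g := d - 3*g + 4: (11/4)*d > (9/4)*g - 7 || 2*d + 3*g > 5
Before skip: (11/4)*d > (9/4)*g - 7 || 2*d + 3*g > 5
Before g := 2*g - 6: (11/4)*d > (9/2)*g - 41/2 || 2*d + 6*g > 23
Answer: WP = (11/4)*d > (9/2)*g - 41/2 || 2*d + 6*g > 23


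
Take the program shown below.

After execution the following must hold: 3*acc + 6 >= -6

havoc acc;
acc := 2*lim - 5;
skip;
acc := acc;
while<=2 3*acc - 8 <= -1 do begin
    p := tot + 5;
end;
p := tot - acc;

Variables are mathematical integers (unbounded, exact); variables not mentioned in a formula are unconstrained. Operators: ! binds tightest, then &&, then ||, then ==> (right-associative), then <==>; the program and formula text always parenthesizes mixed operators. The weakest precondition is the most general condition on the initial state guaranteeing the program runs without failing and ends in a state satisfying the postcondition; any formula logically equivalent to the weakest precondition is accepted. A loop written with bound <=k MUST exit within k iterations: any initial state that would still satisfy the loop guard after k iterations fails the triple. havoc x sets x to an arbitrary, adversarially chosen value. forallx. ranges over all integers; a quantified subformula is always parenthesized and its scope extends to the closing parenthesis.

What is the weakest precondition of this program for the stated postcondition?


Working backward. After the program, the postcondition 3*acc + 6 >= -6 must hold; in canonical form it is 3*acc >= -12.
Before p := tot - acc: 3*acc >= -12
Before the loop (bound <=2), unroll the exhaustion recursion (WP_0 = exit-now case; WP_j = one more guarded iteration, up to j = 2):
  WP_0: (!(3*acc <= 7)) && 3*acc >= -12
  WP_1: (3*acc <= 7 ==> ((!(3*acc <= 7)) && 3*acc >= -12)) && ((!(3*acc <= 7)) ==> 3*acc >= -12)
  WP_2: (3*acc <= 7 ==> ((3*acc <= 7 ==> ((!(3*acc <= 7)) && 3*acc >= -12)) && ((!(3*acc <= 7)) ==> 3*acc >= -12))) && ((!(3*acc <= 7)) ==> 3*acc >= -12)
So before the loop: (3*acc <= 7 ==> ((3*acc <= 7 ==> ((!(3*acc <= 7)) && 3*acc >= -12)) && ((!(3*acc <= 7)) ==> 3*acc >= -12))) && ((!(3*acc <= 7)) ==> 3*acc >= -12)
Before acc := acc: (3*acc <= 7 ==> ((3*acc <= 7 ==> ((!(3*acc <= 7)) && 3*acc >= -12)) && ((!(3*acc <= 7)) ==> 3*acc >= -12))) && ((!(3*acc <= 7)) ==> 3*acc >= -12)
Before skip: (3*acc <= 7 ==> ((3*acc <= 7 ==> ((!(3*acc <= 7)) && 3*acc >= -12)) && ((!(3*acc <= 7)) ==> 3*acc >= -12))) && ((!(3*acc <= 7)) ==> 3*acc >= -12)
Before acc := 2*lim - 5: (6*lim <= 22 ==> ((6*lim <= 22 ==> ((!(6*lim <= 22)) && 6*lim >= 3)) && ((!(6*lim <= 22)) ==> 6*lim >= 3))) && ((!(6*lim <= 22)) ==> 6*lim >= 3)
Before havoc acc: (6*lim <= 22 ==> ((6*lim <= 22 ==> ((!(6*lim <= 22)) && 6*lim >= 3)) && ((!(6*lim <= 22)) ==> 6*lim >= 3))) && ((!(6*lim <= 22)) ==> 6*lim >= 3)
Answer: WP = (6*lim <= 22 ==> ((6*lim <= 22 ==> ((!(6*lim <= 22)) && 6*lim >= 3)) && ((!(6*lim <= 22)) ==> 6*lim >= 3))) && ((!(6*lim <= 22)) ==> 6*lim >= 3)


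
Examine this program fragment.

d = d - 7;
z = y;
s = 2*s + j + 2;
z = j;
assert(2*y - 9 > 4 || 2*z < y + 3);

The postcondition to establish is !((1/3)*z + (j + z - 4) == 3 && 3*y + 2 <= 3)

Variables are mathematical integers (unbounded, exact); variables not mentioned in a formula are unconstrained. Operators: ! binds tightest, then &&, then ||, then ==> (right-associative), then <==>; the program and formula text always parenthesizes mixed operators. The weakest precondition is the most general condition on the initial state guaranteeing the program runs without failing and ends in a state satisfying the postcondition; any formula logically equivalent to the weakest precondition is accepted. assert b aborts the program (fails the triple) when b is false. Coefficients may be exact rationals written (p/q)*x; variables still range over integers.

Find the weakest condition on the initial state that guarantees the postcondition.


Working backward. After the program, the postcondition !((1/3)*z + (j + z - 4) == 3 && 3*y + 2 <= 3) must hold; in canonical form it is !(j + (4/3)*z == 7 && 3*y <= 1).
Before assert 2*y - 9 > 4 || 2*z < y + 3: (2*y > 13 || 2*z < y + 3) && (!(j + (4/3)*z == 7 && 3*y <= 1))
Before z := j: (2*y > 13 || 2*j < y + 3) && (!((7/3)*j == 7 && 3*y <= 1))
Before s := 2*s + j + 2: (2*y > 13 || 2*j < y + 3) && (!((7/3)*j == 7 && 3*y <= 1))
Before z := y: (2*y > 13 || 2*j < y + 3) && (!((7/3)*j == 7 && 3*y <= 1))
Before d := d - 7: (2*y > 13 || 2*j < y + 3) && (!((7/3)*j == 7 && 3*y <= 1))
Answer: WP = (2*y > 13 || 2*j < y + 3) && (!((7/3)*j == 7 && 3*y <= 1))


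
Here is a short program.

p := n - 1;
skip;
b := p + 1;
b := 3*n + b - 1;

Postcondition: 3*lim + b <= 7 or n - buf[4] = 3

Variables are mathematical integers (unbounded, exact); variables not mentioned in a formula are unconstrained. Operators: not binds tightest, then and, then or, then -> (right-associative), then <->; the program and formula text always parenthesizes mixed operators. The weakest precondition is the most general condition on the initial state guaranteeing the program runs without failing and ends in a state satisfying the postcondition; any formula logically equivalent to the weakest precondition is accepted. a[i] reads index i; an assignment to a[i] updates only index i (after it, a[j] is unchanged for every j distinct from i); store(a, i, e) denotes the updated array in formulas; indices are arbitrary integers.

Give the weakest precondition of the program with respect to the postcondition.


Working backward. After the program, the postcondition 3*lim + b <= 7 or n - buf[4] = 3 must hold; in canonical form it is b + 3*lim <= 7 or n = buf[4] + 3.
Before b := 3*n + b - 1: b + 3*lim + 3*n <= 8 or n = buf[4] + 3
Before b := p + 1: 3*lim + 3*n + p <= 7 or n = buf[4] + 3
Before skip: 3*lim + 3*n + p <= 7 or n = buf[4] + 3
Before p := n - 1: 3*lim + 4*n <= 8 or n = buf[4] + 3
Answer: WP = 3*lim + 4*n <= 8 or n = buf[4] + 3


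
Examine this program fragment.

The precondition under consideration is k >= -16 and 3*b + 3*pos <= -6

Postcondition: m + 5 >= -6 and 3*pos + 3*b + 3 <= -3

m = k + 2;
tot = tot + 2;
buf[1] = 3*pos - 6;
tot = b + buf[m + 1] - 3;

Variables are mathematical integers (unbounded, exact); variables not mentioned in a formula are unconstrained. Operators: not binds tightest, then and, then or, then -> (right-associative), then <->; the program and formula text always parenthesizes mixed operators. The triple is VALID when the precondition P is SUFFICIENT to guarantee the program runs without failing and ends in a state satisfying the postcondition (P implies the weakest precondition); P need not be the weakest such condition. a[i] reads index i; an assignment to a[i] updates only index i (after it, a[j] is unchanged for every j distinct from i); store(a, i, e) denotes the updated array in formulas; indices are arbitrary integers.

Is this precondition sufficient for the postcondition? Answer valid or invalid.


Working backward. After the program, the postcondition m + 5 >= -6 and 3*pos + 3*b + 3 <= -3 must hold; in canonical form it is m >= -11 and 3*b + 3*pos <= -6.
Before tot := b + buf[m + 1] - 3: m >= -11 and 3*b + 3*pos <= -6
Before buf[1] := 3*pos - 6: m >= -11 and 3*b + 3*pos <= -6
Before tot := tot + 2: m >= -11 and 3*b + 3*pos <= -6
Before m := k + 2: k >= -13 and 3*b + 3*pos <= -6
The weakest precondition is k >= -13 and 3*b + 3*pos <= -6.
Check whether k >= -16 and 3*b + 3*pos <= -6 implies it.
Countermodel: at the initial state b = 0, k = -14, pos = -2, the precondition holds but the weakest precondition fails.
Answer: invalid


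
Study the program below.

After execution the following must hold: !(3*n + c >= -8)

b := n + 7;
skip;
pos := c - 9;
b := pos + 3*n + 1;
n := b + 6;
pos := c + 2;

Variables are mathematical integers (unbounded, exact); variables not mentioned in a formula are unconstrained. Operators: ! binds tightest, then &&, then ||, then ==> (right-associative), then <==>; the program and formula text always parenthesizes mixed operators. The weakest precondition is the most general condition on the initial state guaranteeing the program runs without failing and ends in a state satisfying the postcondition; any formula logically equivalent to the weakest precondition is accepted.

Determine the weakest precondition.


Working backward. After the program, the postcondition !(3*n + c >= -8) must hold; in canonical form it is !(c + 3*n >= -8).
Before pos := c + 2: !(c + 3*n >= -8)
Before n := b + 6: !(3*b + c >= -26)
Before b := pos + 3*n + 1: !(c + 9*n + 3*pos >= -29)
Before pos := c - 9: !(4*c + 9*n >= -2)
Before skip: !(4*c + 9*n >= -2)
Before b := n + 7: !(4*c + 9*n >= -2)
Answer: WP = !(4*c + 9*n >= -2)


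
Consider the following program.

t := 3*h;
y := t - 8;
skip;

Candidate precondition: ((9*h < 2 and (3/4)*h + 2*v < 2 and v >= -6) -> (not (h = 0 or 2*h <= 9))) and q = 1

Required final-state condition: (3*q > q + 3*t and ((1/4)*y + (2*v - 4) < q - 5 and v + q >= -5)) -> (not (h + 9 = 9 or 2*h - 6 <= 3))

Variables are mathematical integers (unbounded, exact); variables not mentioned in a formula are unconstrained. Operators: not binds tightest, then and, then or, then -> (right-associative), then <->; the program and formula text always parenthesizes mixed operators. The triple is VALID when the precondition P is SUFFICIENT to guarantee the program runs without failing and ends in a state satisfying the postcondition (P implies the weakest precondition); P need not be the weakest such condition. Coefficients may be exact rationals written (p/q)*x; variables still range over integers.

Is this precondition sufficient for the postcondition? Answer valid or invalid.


Working backward. After the program, the postcondition (3*q > q + 3*t and ((1/4)*y + (2*v - 4) < q - 5 and v + q >= -5)) -> (not (h + 9 = 9 or 2*h - 6 <= 3)) must hold; in canonical form it is (2*q > 3*t and 2*v + (1/4)*y < q - 1 and q + v >= -5) -> (not (h = 0 or 2*h <= 9)).
Before skip: (2*q > 3*t and 2*v + (1/4)*y < q - 1 and q + v >= -5) -> (not (h = 0 or 2*h <= 9))
Before y := t - 8: (2*q > 3*t and (1/4)*t + 2*v < q + 1 and q + v >= -5) -> (not (h = 0 or 2*h <= 9))
Before t := 3*h: (2*q > 9*h and (3/4)*h + 2*v < q + 1 and q + v >= -5) -> (not (h = 0 or 2*h <= 9))
The weakest precondition is (2*q > 9*h and (3/4)*h + 2*v < q + 1 and q + v >= -5) -> (not (h = 0 or 2*h <= 9)).
Check whether ((9*h < 2 and (3/4)*h + 2*v < 2 and v >= -6) -> (not (h = 0 or 2*h <= 9))) and q = 1 implies it.
Every state satisfying the precondition satisfies the weakest precondition: the implication holds.
Answer: valid


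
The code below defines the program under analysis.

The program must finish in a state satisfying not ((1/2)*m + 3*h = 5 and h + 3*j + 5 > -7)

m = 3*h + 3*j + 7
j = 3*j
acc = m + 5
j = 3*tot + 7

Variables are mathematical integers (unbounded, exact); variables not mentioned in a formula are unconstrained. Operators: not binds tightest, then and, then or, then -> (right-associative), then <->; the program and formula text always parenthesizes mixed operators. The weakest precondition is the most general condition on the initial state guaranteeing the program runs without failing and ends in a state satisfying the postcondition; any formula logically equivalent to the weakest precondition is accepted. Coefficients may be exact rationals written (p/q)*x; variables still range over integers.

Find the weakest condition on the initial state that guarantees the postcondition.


Working backward. After the program, the postcondition not ((1/2)*m + 3*h = 5 and h + 3*j + 5 > -7) must hold; in canonical form it is not (3*h + (1/2)*m = 5 and h + 3*j > -12).
Before j := 3*tot + 7: not (3*h + (1/2)*m = 5 and h + 9*tot > -33)
Before acc := m + 5: not (3*h + (1/2)*m = 5 and h + 9*tot > -33)
Before j := 3*j: not (3*h + (1/2)*m = 5 and h + 9*tot > -33)
Before m := 3*h + 3*j + 7: not ((9/2)*h + (3/2)*j = 3/2 and h + 9*tot > -33)
Answer: WP = not ((9/2)*h + (3/2)*j = 3/2 and h + 9*tot > -33)


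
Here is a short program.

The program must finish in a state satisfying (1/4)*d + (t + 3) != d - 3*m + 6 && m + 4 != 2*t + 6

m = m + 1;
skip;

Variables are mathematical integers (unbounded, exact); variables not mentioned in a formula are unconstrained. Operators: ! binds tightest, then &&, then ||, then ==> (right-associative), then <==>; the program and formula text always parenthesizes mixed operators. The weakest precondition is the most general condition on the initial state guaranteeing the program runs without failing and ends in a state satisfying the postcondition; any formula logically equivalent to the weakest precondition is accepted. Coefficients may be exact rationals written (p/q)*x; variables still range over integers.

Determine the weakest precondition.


Working backward. After the program, the postcondition (1/4)*d + (t + 3) != d - 3*m + 6 && m + 4 != 2*t + 6 must hold; in canonical form it is 3*m + t != (3/4)*d + 3 && m != 2*t + 2.
Before skip: 3*m + t != (3/4)*d + 3 && m != 2*t + 2
Before m := m + 1: 3*m + t != (3/4)*d && m != 2*t + 1
Answer: WP = 3*m + t != (3/4)*d && m != 2*t + 1


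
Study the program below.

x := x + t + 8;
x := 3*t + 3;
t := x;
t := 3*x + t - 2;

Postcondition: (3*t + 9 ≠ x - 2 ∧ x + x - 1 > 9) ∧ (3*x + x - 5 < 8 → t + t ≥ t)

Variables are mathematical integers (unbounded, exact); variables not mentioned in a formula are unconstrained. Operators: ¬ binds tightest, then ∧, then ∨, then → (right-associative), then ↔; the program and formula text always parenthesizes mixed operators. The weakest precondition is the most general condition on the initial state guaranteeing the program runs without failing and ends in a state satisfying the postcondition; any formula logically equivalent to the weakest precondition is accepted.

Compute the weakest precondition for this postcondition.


Working backward. After the program, the postcondition (3*t + 9 ≠ x - 2 ∧ x + x - 1 > 9) ∧ (3*x + x - 5 < 8 → t + t ≥ t) must hold; in canonical form it is 3*t ≠ x - 11 ∧ 2*x > 10 ∧ (4*x < 13 → t ≥ 0).
Before t := 3*x + t - 2: 3*t + 8*x ≠ -5 ∧ 2*x > 10 ∧ (4*x < 13 → t + 3*x ≥ 2)
Before t := x: 11*x ≠ -5 ∧ 2*x > 10 ∧ (4*x < 13 → 4*x ≥ 2)
Before x := 3*t + 3: 33*t ≠ -38 ∧ 6*t > 4 ∧ (12*t < 1 → 12*t ≥ -10)
Before x := x + t + 8: 33*t ≠ -38 ∧ 6*t > 4 ∧ (12*t < 1 → 12*t ≥ -10)
Answer: WP = 33*t ≠ -38 ∧ 6*t > 4 ∧ (12*t < 1 → 12*t ≥ -10)


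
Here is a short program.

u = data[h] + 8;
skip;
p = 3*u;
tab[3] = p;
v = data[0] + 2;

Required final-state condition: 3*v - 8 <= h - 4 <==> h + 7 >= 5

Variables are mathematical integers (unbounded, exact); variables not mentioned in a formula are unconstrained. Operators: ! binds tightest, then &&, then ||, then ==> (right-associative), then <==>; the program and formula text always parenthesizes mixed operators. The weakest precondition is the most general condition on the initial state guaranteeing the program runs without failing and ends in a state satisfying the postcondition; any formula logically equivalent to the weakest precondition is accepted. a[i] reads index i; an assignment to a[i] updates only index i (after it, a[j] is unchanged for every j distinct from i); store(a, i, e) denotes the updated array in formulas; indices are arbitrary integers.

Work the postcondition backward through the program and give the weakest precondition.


Working backward. After the program, the postcondition 3*v - 8 <= h - 4 <==> h + 7 >= 5 must hold; in canonical form it is 3*v <= h + 4 <==> h >= -2.
Before v := data[0] + 2: 3*data[0] <= h - 2 <==> h >= -2
Before tab[3] := p: 3*data[0] <= h - 2 <==> h >= -2
Before p := 3*u: 3*data[0] <= h - 2 <==> h >= -2
Before skip: 3*data[0] <= h - 2 <==> h >= -2
Before u := data[h] + 8: 3*data[0] <= h - 2 <==> h >= -2
Answer: WP = 3*data[0] <= h - 2 <==> h >= -2


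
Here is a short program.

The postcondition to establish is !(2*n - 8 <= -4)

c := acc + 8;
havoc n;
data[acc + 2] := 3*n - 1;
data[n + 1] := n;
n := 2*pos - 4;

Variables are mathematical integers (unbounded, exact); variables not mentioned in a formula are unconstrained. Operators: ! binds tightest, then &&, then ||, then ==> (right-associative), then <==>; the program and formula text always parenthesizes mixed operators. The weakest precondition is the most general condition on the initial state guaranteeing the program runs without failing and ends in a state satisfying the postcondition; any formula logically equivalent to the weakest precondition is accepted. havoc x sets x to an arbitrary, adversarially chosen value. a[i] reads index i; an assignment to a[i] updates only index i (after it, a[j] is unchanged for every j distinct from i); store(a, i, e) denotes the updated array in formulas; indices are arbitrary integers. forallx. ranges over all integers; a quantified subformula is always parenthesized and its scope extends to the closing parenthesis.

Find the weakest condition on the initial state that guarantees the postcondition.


Working backward. After the program, the postcondition !(2*n - 8 <= -4) must hold; in canonical form it is !(2*n <= 4).
Before n := 2*pos - 4: !(4*pos <= 12)
Before data[n + 1] := n: !(4*pos <= 12)
Before data[acc + 2] := 3*n - 1: !(4*pos <= 12)
Before havoc n: !(4*pos <= 12)
Before c := acc + 8: !(4*pos <= 12)
Answer: WP = !(4*pos <= 12)


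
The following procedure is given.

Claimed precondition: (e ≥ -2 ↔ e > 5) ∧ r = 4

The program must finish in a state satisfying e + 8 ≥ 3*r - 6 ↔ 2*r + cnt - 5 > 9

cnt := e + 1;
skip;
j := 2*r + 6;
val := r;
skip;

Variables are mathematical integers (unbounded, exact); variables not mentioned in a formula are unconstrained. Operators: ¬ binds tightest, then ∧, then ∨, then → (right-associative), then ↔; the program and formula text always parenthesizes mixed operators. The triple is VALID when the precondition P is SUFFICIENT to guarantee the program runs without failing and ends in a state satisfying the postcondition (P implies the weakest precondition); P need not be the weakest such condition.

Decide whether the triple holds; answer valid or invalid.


Working backward. After the program, the postcondition e + 8 ≥ 3*r - 6 ↔ 2*r + cnt - 5 > 9 must hold; in canonical form it is e ≥ 3*r - 14 ↔ cnt + 2*r > 14.
Before skip: e ≥ 3*r - 14 ↔ cnt + 2*r > 14
Before val := r: e ≥ 3*r - 14 ↔ cnt + 2*r > 14
Before j := 2*r + 6: e ≥ 3*r - 14 ↔ cnt + 2*r > 14
Before skip: e ≥ 3*r - 14 ↔ cnt + 2*r > 14
Before cnt := e + 1: e ≥ 3*r - 14 ↔ e + 2*r > 13
The weakest precondition is e ≥ 3*r - 14 ↔ e + 2*r > 13.
Check whether (e ≥ -2 ↔ e > 5) ∧ r = 4 implies it.
Every state satisfying the precondition satisfies the weakest precondition: the implication holds.
Answer: valid


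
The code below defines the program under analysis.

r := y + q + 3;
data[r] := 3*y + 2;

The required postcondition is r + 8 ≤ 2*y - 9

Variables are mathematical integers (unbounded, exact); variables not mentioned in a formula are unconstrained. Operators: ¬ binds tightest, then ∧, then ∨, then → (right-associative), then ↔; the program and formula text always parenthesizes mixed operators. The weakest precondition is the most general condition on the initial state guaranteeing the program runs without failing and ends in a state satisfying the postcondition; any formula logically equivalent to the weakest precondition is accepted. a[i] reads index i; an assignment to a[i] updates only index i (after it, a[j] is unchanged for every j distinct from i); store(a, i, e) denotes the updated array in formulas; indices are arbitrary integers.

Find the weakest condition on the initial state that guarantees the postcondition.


Working backward. After the program, the postcondition r + 8 ≤ 2*y - 9 must hold; in canonical form it is r ≤ 2*y - 17.
Before data[r] := 3*y + 2: r ≤ 2*y - 17
Before r := y + q + 3: q ≤ y - 20
Answer: WP = q ≤ y - 20


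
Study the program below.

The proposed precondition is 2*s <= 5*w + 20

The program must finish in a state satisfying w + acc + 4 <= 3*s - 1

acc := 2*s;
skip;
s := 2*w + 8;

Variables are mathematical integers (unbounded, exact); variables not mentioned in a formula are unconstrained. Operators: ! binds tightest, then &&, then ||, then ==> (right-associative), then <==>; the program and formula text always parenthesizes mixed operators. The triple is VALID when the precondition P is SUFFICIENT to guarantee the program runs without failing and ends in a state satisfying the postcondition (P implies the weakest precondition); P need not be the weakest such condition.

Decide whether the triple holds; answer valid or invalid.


Working backward. After the program, the postcondition w + acc + 4 <= 3*s - 1 must hold; in canonical form it is acc + w <= 3*s - 5.
Before s := 2*w + 8: acc <= 5*w + 19
Before skip: acc <= 5*w + 19
Before acc := 2*s: 2*s <= 5*w + 19
The weakest precondition is 2*s <= 5*w + 19.
Check whether 2*s <= 5*w + 20 implies it.
Countermodel: at the initial state s = 0, w = -4, the precondition holds but the weakest precondition fails.
Answer: invalid


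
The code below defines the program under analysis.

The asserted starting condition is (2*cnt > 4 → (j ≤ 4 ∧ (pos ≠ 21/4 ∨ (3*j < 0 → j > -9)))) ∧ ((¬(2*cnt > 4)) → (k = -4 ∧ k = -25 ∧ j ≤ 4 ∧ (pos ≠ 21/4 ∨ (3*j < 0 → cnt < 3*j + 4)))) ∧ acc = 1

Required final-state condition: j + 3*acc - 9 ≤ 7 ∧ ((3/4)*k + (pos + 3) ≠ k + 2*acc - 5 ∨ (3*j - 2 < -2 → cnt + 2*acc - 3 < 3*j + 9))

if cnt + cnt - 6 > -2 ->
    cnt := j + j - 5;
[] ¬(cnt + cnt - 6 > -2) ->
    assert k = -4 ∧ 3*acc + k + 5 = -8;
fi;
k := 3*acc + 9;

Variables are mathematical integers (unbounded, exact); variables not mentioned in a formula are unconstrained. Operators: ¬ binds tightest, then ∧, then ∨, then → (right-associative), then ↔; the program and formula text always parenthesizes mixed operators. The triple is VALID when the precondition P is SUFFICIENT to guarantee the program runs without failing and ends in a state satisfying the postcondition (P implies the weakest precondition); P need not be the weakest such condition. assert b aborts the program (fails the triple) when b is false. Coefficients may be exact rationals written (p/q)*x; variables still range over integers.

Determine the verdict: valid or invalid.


Working backward. After the program, the postcondition j + 3*acc - 9 ≤ 7 ∧ ((3/4)*k + (pos + 3) ≠ k + 2*acc - 5 ∨ (3*j - 2 < -2 → cnt + 2*acc - 3 < 3*j + 9)) must hold; in canonical form it is 3*acc + j ≤ 16 ∧ (pos ≠ 2*acc + (1/4)*k - 8 ∨ (3*j < 0 → 2*acc + cnt < 3*j + 12)).
Before k := 3*acc + 9: 3*acc + j ≤ 16 ∧ (pos ≠ (11/4)*acc - 23/4 ∨ (3*j < 0 → 2*acc + cnt < 3*j + 12))
Then branch requires 3*acc + j ≤ 16 ∧ (pos ≠ (11/4)*acc - 23/4 ∨ (3*j < 0 → 2*acc < j + 17)); else branch requires k = -4 ∧ 3*acc + k = -13 ∧ 3*acc + j ≤ 16 ∧ (pos ≠ (11/4)*acc - 23/4 ∨ (3*j < 0 → 2*acc + cnt < 3*j + 12)).
Before the if: (2*cnt > 4 → (3*acc + j ≤ 16 ∧ (pos ≠ (11/4)*acc - 23/4 ∨ (3*j < 0 → 2*acc < j + 17)))) ∧ ((¬(2*cnt > 4)) → (k = -4 ∧ 3*acc + k = -13 ∧ 3*acc + j ≤ 16 ∧ (pos ≠ (11/4)*acc - 23/4 ∨ (3*j < 0 → 2*acc + cnt < 3*j + 12))))
The weakest precondition is (2*cnt > 4 → (3*acc + j ≤ 16 ∧ (pos ≠ (11/4)*acc - 23/4 ∨ (3*j < 0 → 2*acc < j + 17)))) ∧ ((¬(2*cnt > 4)) → (k = -4 ∧ 3*acc + k = -13 ∧ 3*acc + j ≤ 16 ∧ (pos ≠ (11/4)*acc - 23/4 ∨ (3*j < 0 → 2*acc + cnt < 3*j + 12)))).
Check whether (2*cnt > 4 → (j ≤ 4 ∧ (pos ≠ 21/4 ∨ (3*j < 0 → j > -9)))) ∧ ((¬(2*cnt > 4)) → (k = -4 ∧ k = -25 ∧ j ≤ 4 ∧ (pos ≠ 21/4 ∨ (3*j < 0 → cnt < 3*j + 4)))) ∧ acc = 1 implies it.
Countermodel: at the initial state acc = 1, cnt = 3, j = -15, k = 0, pos = -3, the precondition holds but the weakest precondition fails.
Answer: invalid


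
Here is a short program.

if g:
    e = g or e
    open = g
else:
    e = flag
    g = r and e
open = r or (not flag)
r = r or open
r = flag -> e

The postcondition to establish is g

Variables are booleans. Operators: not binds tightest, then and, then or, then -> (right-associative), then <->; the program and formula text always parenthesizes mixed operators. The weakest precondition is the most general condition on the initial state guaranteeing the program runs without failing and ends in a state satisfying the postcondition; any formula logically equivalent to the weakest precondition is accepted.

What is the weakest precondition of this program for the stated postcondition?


Working backward. After the program, g must hold.
Before r := flag -> e: g
Before r := r or open: g
Before open := r or (not flag): g
Then branch requires g; else branch requires r and flag.
Before the if: (not g) -> (r and flag)
Answer: WP = (not g) -> (r and flag)


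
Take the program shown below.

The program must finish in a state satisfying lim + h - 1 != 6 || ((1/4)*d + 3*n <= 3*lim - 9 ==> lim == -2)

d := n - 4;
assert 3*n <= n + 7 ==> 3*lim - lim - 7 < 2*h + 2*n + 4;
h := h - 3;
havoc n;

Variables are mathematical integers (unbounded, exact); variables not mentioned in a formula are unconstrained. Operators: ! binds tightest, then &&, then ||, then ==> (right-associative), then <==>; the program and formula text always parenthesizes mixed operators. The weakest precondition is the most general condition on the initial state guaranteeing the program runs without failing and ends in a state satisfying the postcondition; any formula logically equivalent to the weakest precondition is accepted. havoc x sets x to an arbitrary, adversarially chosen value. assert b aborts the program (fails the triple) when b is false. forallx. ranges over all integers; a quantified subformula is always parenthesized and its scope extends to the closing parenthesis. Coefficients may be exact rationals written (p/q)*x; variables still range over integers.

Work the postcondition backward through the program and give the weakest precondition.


Working backward. After the program, the postcondition lim + h - 1 != 6 || ((1/4)*d + 3*n <= 3*lim - 9 ==> lim == -2) must hold; in canonical form it is h + lim != 7 || ((1/4)*d + 3*n <= 3*lim - 9 ==> lim == -2).
Before havoc n: forall n_1. (h + lim != 7 || ((1/4)*d + 3*n_1 <= 3*lim - 9 ==> lim == -2))
Before h := h - 3: forall n_1. (h + lim != 10 || ((1/4)*d + 3*n_1 <= 3*lim - 9 ==> lim == -2))
Before assert 3*n <= n + 7 ==> 3*lim - lim - 7 < 2*h + 2*n + 4: (2*n <= 7 ==> 2*lim < 2*h + 2*n + 11) && (forall n_1. (h + lim != 10 || ((1/4)*d + 3*n_1 <= 3*lim - 9 ==> lim == -2)))
Before d := n - 4: (2*n <= 7 ==> 2*lim < 2*h + 2*n + 11) && (forall n_1. (h + lim != 10 || ((1/4)*n + 3*n_1 <= 3*lim - 8 ==> lim == -2)))
Answer: WP = (2*n <= 7 ==> 2*lim < 2*h + 2*n + 11) && (forall n_1. (h + lim != 10 || ((1/4)*n + 3*n_1 <= 3*lim - 8 ==> lim == -2)))


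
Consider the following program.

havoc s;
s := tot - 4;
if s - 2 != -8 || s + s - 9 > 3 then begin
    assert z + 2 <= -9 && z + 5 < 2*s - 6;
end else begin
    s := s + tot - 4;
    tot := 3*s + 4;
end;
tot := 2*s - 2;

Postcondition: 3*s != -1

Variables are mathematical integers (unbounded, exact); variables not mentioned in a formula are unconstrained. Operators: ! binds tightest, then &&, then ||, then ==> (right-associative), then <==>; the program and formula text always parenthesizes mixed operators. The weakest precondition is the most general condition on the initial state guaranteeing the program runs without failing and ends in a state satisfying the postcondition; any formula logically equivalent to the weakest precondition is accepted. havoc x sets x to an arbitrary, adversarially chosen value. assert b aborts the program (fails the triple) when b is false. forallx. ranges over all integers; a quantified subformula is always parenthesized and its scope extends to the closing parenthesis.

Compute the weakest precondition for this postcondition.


Working backward. After the program, 3*s != -1 must hold.
Before tot := 2*s - 2: 3*s != -1
Then branch requires z <= -11 && z < 2*s - 11 && 3*s != -1; else branch requires 3*s + 3*tot != 11.
Before the if: ((s != -6 || 2*s > 12) ==> (z <= -11 && z < 2*s - 11 && 3*s != -1)) && ((!(s != -6 || 2*s > 12)) ==> 3*s + 3*tot != 11)
Before s := tot - 4: ((tot != -2 || 2*tot > 20) ==> (z <= -11 && z < 2*tot - 19 && 3*tot != 11)) && ((!(tot != -2 || 2*tot > 20)) ==> 6*tot != 23)
Before havoc s: ((tot != -2 || 2*tot > 20) ==> (z <= -11 && z < 2*tot - 19 && 3*tot != 11)) && ((!(tot != -2 || 2*tot > 20)) ==> 6*tot != 23)
Answer: WP = ((tot != -2 || 2*tot > 20) ==> (z <= -11 && z < 2*tot - 19 && 3*tot != 11)) && ((!(tot != -2 || 2*tot > 20)) ==> 6*tot != 23)


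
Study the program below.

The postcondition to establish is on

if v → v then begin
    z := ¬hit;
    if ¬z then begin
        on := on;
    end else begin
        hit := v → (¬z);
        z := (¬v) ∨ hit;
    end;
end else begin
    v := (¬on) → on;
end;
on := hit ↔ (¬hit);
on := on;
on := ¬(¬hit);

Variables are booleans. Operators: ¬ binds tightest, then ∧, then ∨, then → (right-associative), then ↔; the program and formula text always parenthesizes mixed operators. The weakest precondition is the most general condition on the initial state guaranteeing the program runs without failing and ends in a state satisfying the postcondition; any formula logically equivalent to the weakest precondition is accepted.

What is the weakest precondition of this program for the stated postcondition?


Working backward. After the program, on must hold.
Before on := ¬(¬hit): hit
Before on := on: hit
Before on := hit ↔ (¬hit): hit
Then branch requires (¬hit) → (v → hit); else branch requires hit.
Before the if: (¬hit) → (v → hit)
Answer: WP = (¬hit) → (v → hit)


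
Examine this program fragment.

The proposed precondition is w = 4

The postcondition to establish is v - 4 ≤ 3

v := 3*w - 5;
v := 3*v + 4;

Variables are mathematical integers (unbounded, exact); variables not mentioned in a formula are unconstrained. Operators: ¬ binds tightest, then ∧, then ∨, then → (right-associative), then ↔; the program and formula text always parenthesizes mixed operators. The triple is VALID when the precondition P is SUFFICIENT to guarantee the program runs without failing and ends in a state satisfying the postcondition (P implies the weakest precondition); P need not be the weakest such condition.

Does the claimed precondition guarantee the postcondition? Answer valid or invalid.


Working backward. After the program, the postcondition v - 4 ≤ 3 must hold; in canonical form it is v ≤ 7.
Before v := 3*v + 4: 3*v ≤ 3
Before v := 3*w - 5: 9*w ≤ 18
The weakest precondition is 9*w ≤ 18.
Check whether w = 4 implies it.
Countermodel: at the initial state w = 4, the precondition holds but the weakest precondition fails.
Answer: invalid


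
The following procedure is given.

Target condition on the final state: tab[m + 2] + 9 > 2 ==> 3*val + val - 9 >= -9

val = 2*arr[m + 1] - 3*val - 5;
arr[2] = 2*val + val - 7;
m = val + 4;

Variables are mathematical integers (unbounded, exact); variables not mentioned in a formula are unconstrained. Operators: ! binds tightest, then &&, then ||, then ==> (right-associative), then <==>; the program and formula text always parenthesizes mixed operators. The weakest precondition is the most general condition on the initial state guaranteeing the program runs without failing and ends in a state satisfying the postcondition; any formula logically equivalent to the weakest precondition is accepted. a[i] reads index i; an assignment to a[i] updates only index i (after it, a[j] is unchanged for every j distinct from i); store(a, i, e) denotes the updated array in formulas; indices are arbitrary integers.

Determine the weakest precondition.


Working backward. After the program, the postcondition tab[m + 2] + 9 > 2 ==> 3*val + val - 9 >= -9 must hold; in canonical form it is tab[m + 2] > -7 ==> 4*val >= 0.
Before m := val + 4: tab[val + 6] > -7 ==> 4*val >= 0
Before arr[2] := 2*val + val - 7: tab[val + 6] > -7 ==> 4*val >= 0
Before val := 2*arr[m + 1] - 3*val - 5: tab[2*arr[m + 1] - 3*val + 1] > -7 ==> 8*arr[m + 1] >= 12*val + 20
Answer: WP = tab[2*arr[m + 1] - 3*val + 1] > -7 ==> 8*arr[m + 1] >= 12*val + 20


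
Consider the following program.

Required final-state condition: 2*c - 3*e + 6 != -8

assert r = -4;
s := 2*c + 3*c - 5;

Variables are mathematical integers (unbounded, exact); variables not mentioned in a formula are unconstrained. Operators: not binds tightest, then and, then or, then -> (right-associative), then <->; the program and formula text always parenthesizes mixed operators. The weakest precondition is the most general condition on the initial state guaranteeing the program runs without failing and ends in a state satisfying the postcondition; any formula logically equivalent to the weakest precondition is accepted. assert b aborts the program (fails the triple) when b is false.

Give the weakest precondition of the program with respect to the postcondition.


Working backward. After the program, the postcondition 2*c - 3*e + 6 != -8 must hold; in canonical form it is 2*c != 3*e - 14.
Before s := 2*c + 3*c - 5: 2*c != 3*e - 14
Before assert r = -4: r = -4 and 2*c != 3*e - 14
Answer: WP = r = -4 and 2*c != 3*e - 14
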